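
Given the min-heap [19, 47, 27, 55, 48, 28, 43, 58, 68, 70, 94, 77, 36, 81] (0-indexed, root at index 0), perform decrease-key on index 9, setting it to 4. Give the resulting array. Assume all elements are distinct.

[4, 19, 27, 55, 47, 28, 43, 58, 68, 48, 94, 77, 36, 81]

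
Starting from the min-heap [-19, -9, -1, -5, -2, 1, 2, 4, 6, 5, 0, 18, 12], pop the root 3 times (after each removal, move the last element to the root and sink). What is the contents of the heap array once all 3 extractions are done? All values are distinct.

[-2, 0, -1, 4, 5, 1, 2, 12, 6, 18]

extract-min #1 returns -19:
  remove root -19; move last element 12 to root → [12, -9, -1, -5, -2, 1, 2, 4, 6, 5, 0, 18]
  12 vs smaller child -9 at index 1, swap → [-9, 12, -1, -5, -2, 1, 2, 4, 6, 5, 0, 18]
  12 vs smaller child -5 at index 3, swap → [-9, -5, -1, 12, -2, 1, 2, 4, 6, 5, 0, 18]
  12 vs smaller child 4 at index 7, swap → [-9, -5, -1, 4, -2, 1, 2, 12, 6, 5, 0, 18]
extract-min #2 returns -9:
  remove root -9; move last element 18 to root → [18, -5, -1, 4, -2, 1, 2, 12, 6, 5, 0]
  18 vs smaller child -5 at index 1, swap → [-5, 18, -1, 4, -2, 1, 2, 12, 6, 5, 0]
  18 vs smaller child -2 at index 4, swap → [-5, -2, -1, 4, 18, 1, 2, 12, 6, 5, 0]
  18 vs smaller child 0 at index 10, swap → [-5, -2, -1, 4, 0, 1, 2, 12, 6, 5, 18]
extract-min #3 returns -5:
  remove root -5; move last element 18 to root → [18, -2, -1, 4, 0, 1, 2, 12, 6, 5]
  18 vs smaller child -2 at index 1, swap → [-2, 18, -1, 4, 0, 1, 2, 12, 6, 5]
  18 vs smaller child 0 at index 4, swap → [-2, 0, -1, 4, 18, 1, 2, 12, 6, 5]
  18 vs only child 5 at index 9, swap → [-2, 0, -1, 4, 5, 1, 2, 12, 6, 18]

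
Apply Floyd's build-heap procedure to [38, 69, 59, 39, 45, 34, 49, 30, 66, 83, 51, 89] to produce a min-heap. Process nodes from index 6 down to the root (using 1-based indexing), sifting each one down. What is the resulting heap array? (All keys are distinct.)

[30, 38, 34, 39, 45, 59, 49, 69, 66, 83, 51, 89]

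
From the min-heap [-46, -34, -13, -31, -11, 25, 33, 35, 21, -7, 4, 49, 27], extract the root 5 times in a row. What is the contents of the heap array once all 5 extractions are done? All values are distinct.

[-7, 21, 4, 27, 49, 25, 33, 35]

extract-min #1 returns -46:
  remove root -46; move last element 27 to root → [27, -34, -13, -31, -11, 25, 33, 35, 21, -7, 4, 49]
  27 vs smaller child -34 at index 1, swap → [-34, 27, -13, -31, -11, 25, 33, 35, 21, -7, 4, 49]
  27 vs smaller child -31 at index 3, swap → [-34, -31, -13, 27, -11, 25, 33, 35, 21, -7, 4, 49]
  27 vs smaller child 21 at index 8, swap → [-34, -31, -13, 21, -11, 25, 33, 35, 27, -7, 4, 49]
extract-min #2 returns -34:
  remove root -34; move last element 49 to root → [49, -31, -13, 21, -11, 25, 33, 35, 27, -7, 4]
  49 vs smaller child -31 at index 1, swap → [-31, 49, -13, 21, -11, 25, 33, 35, 27, -7, 4]
  49 vs smaller child -11 at index 4, swap → [-31, -11, -13, 21, 49, 25, 33, 35, 27, -7, 4]
  49 vs smaller child -7 at index 9, swap → [-31, -11, -13, 21, -7, 25, 33, 35, 27, 49, 4]
extract-min #3 returns -31:
  remove root -31; move last element 4 to root → [4, -11, -13, 21, -7, 25, 33, 35, 27, 49]
  4 vs smaller child -13 at index 2, swap → [-13, -11, 4, 21, -7, 25, 33, 35, 27, 49]
extract-min #4 returns -13:
  remove root -13; move last element 49 to root → [49, -11, 4, 21, -7, 25, 33, 35, 27]
  49 vs smaller child -11 at index 1, swap → [-11, 49, 4, 21, -7, 25, 33, 35, 27]
  49 vs smaller child -7 at index 4, swap → [-11, -7, 4, 21, 49, 25, 33, 35, 27]
extract-min #5 returns -11:
  remove root -11; move last element 27 to root → [27, -7, 4, 21, 49, 25, 33, 35]
  27 vs smaller child -7 at index 1, swap → [-7, 27, 4, 21, 49, 25, 33, 35]
  27 vs smaller child 21 at index 3, swap → [-7, 21, 4, 27, 49, 25, 33, 35]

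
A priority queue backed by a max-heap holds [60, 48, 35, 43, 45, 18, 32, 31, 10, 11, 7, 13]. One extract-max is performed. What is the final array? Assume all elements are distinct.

[48, 45, 35, 43, 13, 18, 32, 31, 10, 11, 7]

remove root 60; move last element 13 to root → [13, 48, 35, 43, 45, 18, 32, 31, 10, 11, 7]
13 vs larger child 48 at index 1, swap → [48, 13, 35, 43, 45, 18, 32, 31, 10, 11, 7]
13 vs larger child 45 at index 4, swap → [48, 45, 35, 43, 13, 18, 32, 31, 10, 11, 7]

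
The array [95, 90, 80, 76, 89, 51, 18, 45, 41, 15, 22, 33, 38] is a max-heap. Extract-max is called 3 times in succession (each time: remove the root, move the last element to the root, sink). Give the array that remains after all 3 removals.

extract-max #1 returns 95:
  remove root 95; move last element 38 to root → [38, 90, 80, 76, 89, 51, 18, 45, 41, 15, 22, 33]
  38 vs larger child 90 at index 1, swap → [90, 38, 80, 76, 89, 51, 18, 45, 41, 15, 22, 33]
  38 vs larger child 89 at index 4, swap → [90, 89, 80, 76, 38, 51, 18, 45, 41, 15, 22, 33]
extract-max #2 returns 90:
  remove root 90; move last element 33 to root → [33, 89, 80, 76, 38, 51, 18, 45, 41, 15, 22]
  33 vs larger child 89 at index 1, swap → [89, 33, 80, 76, 38, 51, 18, 45, 41, 15, 22]
  33 vs larger child 76 at index 3, swap → [89, 76, 80, 33, 38, 51, 18, 45, 41, 15, 22]
  33 vs larger child 45 at index 7, swap → [89, 76, 80, 45, 38, 51, 18, 33, 41, 15, 22]
extract-max #3 returns 89:
  remove root 89; move last element 22 to root → [22, 76, 80, 45, 38, 51, 18, 33, 41, 15]
  22 vs larger child 80 at index 2, swap → [80, 76, 22, 45, 38, 51, 18, 33, 41, 15]
  22 vs larger child 51 at index 5, swap → [80, 76, 51, 45, 38, 22, 18, 33, 41, 15]

[80, 76, 51, 45, 38, 22, 18, 33, 41, 15]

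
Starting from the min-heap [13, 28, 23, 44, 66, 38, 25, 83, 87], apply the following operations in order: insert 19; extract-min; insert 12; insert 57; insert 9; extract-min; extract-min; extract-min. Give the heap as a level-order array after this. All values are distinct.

insert 19:
  append 19 at index 9 → [13, 28, 23, 44, 66, 38, 25, 83, 87, 19]
  19 < parent 66 at index 4, swap → [13, 28, 23, 44, 19, 38, 25, 83, 87, 66]
  19 < parent 28 at index 1, swap → [13, 19, 23, 44, 28, 38, 25, 83, 87, 66]
extract-min → returns 13:
  remove root 13; move last element 66 to root → [66, 19, 23, 44, 28, 38, 25, 83, 87]
  66 vs smaller child 19 at index 1, swap → [19, 66, 23, 44, 28, 38, 25, 83, 87]
  66 vs smaller child 28 at index 4, swap → [19, 28, 23, 44, 66, 38, 25, 83, 87]
insert 12:
  append 12 at index 9 → [19, 28, 23, 44, 66, 38, 25, 83, 87, 12]
  12 < parent 66 at index 4, swap → [19, 28, 23, 44, 12, 38, 25, 83, 87, 66]
  12 < parent 28 at index 1, swap → [19, 12, 23, 44, 28, 38, 25, 83, 87, 66]
  12 < parent 19 at index 0, swap → [12, 19, 23, 44, 28, 38, 25, 83, 87, 66]
insert 57:
  append 57 at index 10 → [12, 19, 23, 44, 28, 38, 25, 83, 87, 66, 57] (no swap needed)
insert 9:
  append 9 at index 11 → [12, 19, 23, 44, 28, 38, 25, 83, 87, 66, 57, 9]
  9 < parent 38 at index 5, swap → [12, 19, 23, 44, 28, 9, 25, 83, 87, 66, 57, 38]
  9 < parent 23 at index 2, swap → [12, 19, 9, 44, 28, 23, 25, 83, 87, 66, 57, 38]
  9 < parent 12 at index 0, swap → [9, 19, 12, 44, 28, 23, 25, 83, 87, 66, 57, 38]
extract-min → returns 9:
  remove root 9; move last element 38 to root → [38, 19, 12, 44, 28, 23, 25, 83, 87, 66, 57]
  38 vs smaller child 12 at index 2, swap → [12, 19, 38, 44, 28, 23, 25, 83, 87, 66, 57]
  38 vs smaller child 23 at index 5, swap → [12, 19, 23, 44, 28, 38, 25, 83, 87, 66, 57]
extract-min → returns 12:
  remove root 12; move last element 57 to root → [57, 19, 23, 44, 28, 38, 25, 83, 87, 66]
  57 vs smaller child 19 at index 1, swap → [19, 57, 23, 44, 28, 38, 25, 83, 87, 66]
  57 vs smaller child 28 at index 4, swap → [19, 28, 23, 44, 57, 38, 25, 83, 87, 66]
extract-min → returns 19:
  remove root 19; move last element 66 to root → [66, 28, 23, 44, 57, 38, 25, 83, 87]
  66 vs smaller child 23 at index 2, swap → [23, 28, 66, 44, 57, 38, 25, 83, 87]
  66 vs smaller child 25 at index 6, swap → [23, 28, 25, 44, 57, 38, 66, 83, 87]

[23, 28, 25, 44, 57, 38, 66, 83, 87]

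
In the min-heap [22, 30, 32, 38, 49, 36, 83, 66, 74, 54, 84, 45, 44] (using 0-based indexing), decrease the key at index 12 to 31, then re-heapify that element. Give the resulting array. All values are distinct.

set index 12 from 44 to 31 → [22, 30, 32, 38, 49, 36, 83, 66, 74, 54, 84, 45, 31]
31 < parent 36 at index 5, swap → [22, 30, 32, 38, 49, 31, 83, 66, 74, 54, 84, 45, 36]
31 < parent 32 at index 2, swap → [22, 30, 31, 38, 49, 32, 83, 66, 74, 54, 84, 45, 36]

[22, 30, 31, 38, 49, 32, 83, 66, 74, 54, 84, 45, 36]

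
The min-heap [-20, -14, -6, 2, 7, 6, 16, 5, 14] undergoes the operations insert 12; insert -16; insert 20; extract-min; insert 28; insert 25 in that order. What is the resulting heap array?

[-16, -14, -6, 2, 7, 6, 16, 5, 14, 12, 20, 28, 25]

insert 12:
  append 12 at index 9 → [-20, -14, -6, 2, 7, 6, 16, 5, 14, 12] (no swap needed)
insert -16:
  append -16 at index 10 → [-20, -14, -6, 2, 7, 6, 16, 5, 14, 12, -16]
  -16 < parent 7 at index 4, swap → [-20, -14, -6, 2, -16, 6, 16, 5, 14, 12, 7]
  -16 < parent -14 at index 1, swap → [-20, -16, -6, 2, -14, 6, 16, 5, 14, 12, 7]
insert 20:
  append 20 at index 11 → [-20, -16, -6, 2, -14, 6, 16, 5, 14, 12, 7, 20] (no swap needed)
extract-min → returns -20:
  remove root -20; move last element 20 to root → [20, -16, -6, 2, -14, 6, 16, 5, 14, 12, 7]
  20 vs smaller child -16 at index 1, swap → [-16, 20, -6, 2, -14, 6, 16, 5, 14, 12, 7]
  20 vs smaller child -14 at index 4, swap → [-16, -14, -6, 2, 20, 6, 16, 5, 14, 12, 7]
  20 vs smaller child 7 at index 10, swap → [-16, -14, -6, 2, 7, 6, 16, 5, 14, 12, 20]
insert 28:
  append 28 at index 11 → [-16, -14, -6, 2, 7, 6, 16, 5, 14, 12, 20, 28] (no swap needed)
insert 25:
  append 25 at index 12 → [-16, -14, -6, 2, 7, 6, 16, 5, 14, 12, 20, 28, 25] (no swap needed)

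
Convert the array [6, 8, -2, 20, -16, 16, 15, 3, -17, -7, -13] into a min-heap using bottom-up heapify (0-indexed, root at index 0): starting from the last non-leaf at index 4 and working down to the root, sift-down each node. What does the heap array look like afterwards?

[-17, -16, -2, 3, -13, 16, 15, 8, 20, -7, 6]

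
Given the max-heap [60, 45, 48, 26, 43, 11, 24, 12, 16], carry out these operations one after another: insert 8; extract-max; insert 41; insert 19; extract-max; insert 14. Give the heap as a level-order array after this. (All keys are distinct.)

insert 8:
  append 8 at index 9 → [60, 45, 48, 26, 43, 11, 24, 12, 16, 8] (no swap needed)
extract-max → returns 60:
  remove root 60; move last element 8 to root → [8, 45, 48, 26, 43, 11, 24, 12, 16]
  8 vs larger child 48 at index 2, swap → [48, 45, 8, 26, 43, 11, 24, 12, 16]
  8 vs larger child 24 at index 6, swap → [48, 45, 24, 26, 43, 11, 8, 12, 16]
insert 41:
  append 41 at index 9 → [48, 45, 24, 26, 43, 11, 8, 12, 16, 41] (no swap needed)
insert 19:
  append 19 at index 10 → [48, 45, 24, 26, 43, 11, 8, 12, 16, 41, 19] (no swap needed)
extract-max → returns 48:
  remove root 48; move last element 19 to root → [19, 45, 24, 26, 43, 11, 8, 12, 16, 41]
  19 vs larger child 45 at index 1, swap → [45, 19, 24, 26, 43, 11, 8, 12, 16, 41]
  19 vs larger child 43 at index 4, swap → [45, 43, 24, 26, 19, 11, 8, 12, 16, 41]
  19 vs only child 41 at index 9, swap → [45, 43, 24, 26, 41, 11, 8, 12, 16, 19]
insert 14:
  append 14 at index 10 → [45, 43, 24, 26, 41, 11, 8, 12, 16, 19, 14] (no swap needed)

[45, 43, 24, 26, 41, 11, 8, 12, 16, 19, 14]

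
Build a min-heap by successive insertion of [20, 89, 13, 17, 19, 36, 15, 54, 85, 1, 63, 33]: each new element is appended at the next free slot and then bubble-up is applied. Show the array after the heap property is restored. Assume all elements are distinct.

[1, 13, 15, 54, 17, 33, 20, 89, 85, 19, 63, 36]

Insert 20:
  append 20 at index 0 → [20] (no swap needed)
Insert 89:
  append 89 at index 1 → [20, 89] (no swap needed)
Insert 13:
  append 13 at index 2 → [20, 89, 13]
  13 < parent 20 at index 0, swap → [13, 89, 20]
Insert 17:
  append 17 at index 3 → [13, 89, 20, 17]
  17 < parent 89 at index 1, swap → [13, 17, 20, 89]
Insert 19:
  append 19 at index 4 → [13, 17, 20, 89, 19] (no swap needed)
Insert 36:
  append 36 at index 5 → [13, 17, 20, 89, 19, 36] (no swap needed)
Insert 15:
  append 15 at index 6 → [13, 17, 20, 89, 19, 36, 15]
  15 < parent 20 at index 2, swap → [13, 17, 15, 89, 19, 36, 20]
Insert 54:
  append 54 at index 7 → [13, 17, 15, 89, 19, 36, 20, 54]
  54 < parent 89 at index 3, swap → [13, 17, 15, 54, 19, 36, 20, 89]
Insert 85:
  append 85 at index 8 → [13, 17, 15, 54, 19, 36, 20, 89, 85] (no swap needed)
Insert 1:
  append 1 at index 9 → [13, 17, 15, 54, 19, 36, 20, 89, 85, 1]
  1 < parent 19 at index 4, swap → [13, 17, 15, 54, 1, 36, 20, 89, 85, 19]
  1 < parent 17 at index 1, swap → [13, 1, 15, 54, 17, 36, 20, 89, 85, 19]
  1 < parent 13 at index 0, swap → [1, 13, 15, 54, 17, 36, 20, 89, 85, 19]
Insert 63:
  append 63 at index 10 → [1, 13, 15, 54, 17, 36, 20, 89, 85, 19, 63] (no swap needed)
Insert 33:
  append 33 at index 11 → [1, 13, 15, 54, 17, 36, 20, 89, 85, 19, 63, 33]
  33 < parent 36 at index 5, swap → [1, 13, 15, 54, 17, 33, 20, 89, 85, 19, 63, 36]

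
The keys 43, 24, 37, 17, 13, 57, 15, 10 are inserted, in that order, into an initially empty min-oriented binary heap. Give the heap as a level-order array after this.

[10, 13, 15, 17, 24, 57, 37, 43]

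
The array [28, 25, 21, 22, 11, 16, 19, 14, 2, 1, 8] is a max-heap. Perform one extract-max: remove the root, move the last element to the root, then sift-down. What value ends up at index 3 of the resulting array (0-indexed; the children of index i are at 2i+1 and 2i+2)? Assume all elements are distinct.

remove root 28; move last element 8 to root → [8, 25, 21, 22, 11, 16, 19, 14, 2, 1]
8 vs larger child 25 at index 1, swap → [25, 8, 21, 22, 11, 16, 19, 14, 2, 1]
8 vs larger child 22 at index 3, swap → [25, 22, 21, 8, 11, 16, 19, 14, 2, 1]
8 vs larger child 14 at index 7, swap → [25, 22, 21, 14, 11, 16, 19, 8, 2, 1]
resulting array: [25, 22, 21, 14, 11, 16, 19, 8, 2, 1]

14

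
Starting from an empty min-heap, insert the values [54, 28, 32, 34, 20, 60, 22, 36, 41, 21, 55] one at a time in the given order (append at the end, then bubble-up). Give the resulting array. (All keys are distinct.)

[20, 21, 22, 36, 28, 60, 32, 54, 41, 34, 55]

Insert 54:
  append 54 at index 0 → [54] (no swap needed)
Insert 28:
  append 28 at index 1 → [54, 28]
  28 < parent 54 at index 0, swap → [28, 54]
Insert 32:
  append 32 at index 2 → [28, 54, 32] (no swap needed)
Insert 34:
  append 34 at index 3 → [28, 54, 32, 34]
  34 < parent 54 at index 1, swap → [28, 34, 32, 54]
Insert 20:
  append 20 at index 4 → [28, 34, 32, 54, 20]
  20 < parent 34 at index 1, swap → [28, 20, 32, 54, 34]
  20 < parent 28 at index 0, swap → [20, 28, 32, 54, 34]
Insert 60:
  append 60 at index 5 → [20, 28, 32, 54, 34, 60] (no swap needed)
Insert 22:
  append 22 at index 6 → [20, 28, 32, 54, 34, 60, 22]
  22 < parent 32 at index 2, swap → [20, 28, 22, 54, 34, 60, 32]
Insert 36:
  append 36 at index 7 → [20, 28, 22, 54, 34, 60, 32, 36]
  36 < parent 54 at index 3, swap → [20, 28, 22, 36, 34, 60, 32, 54]
Insert 41:
  append 41 at index 8 → [20, 28, 22, 36, 34, 60, 32, 54, 41] (no swap needed)
Insert 21:
  append 21 at index 9 → [20, 28, 22, 36, 34, 60, 32, 54, 41, 21]
  21 < parent 34 at index 4, swap → [20, 28, 22, 36, 21, 60, 32, 54, 41, 34]
  21 < parent 28 at index 1, swap → [20, 21, 22, 36, 28, 60, 32, 54, 41, 34]
Insert 55:
  append 55 at index 10 → [20, 21, 22, 36, 28, 60, 32, 54, 41, 34, 55] (no swap needed)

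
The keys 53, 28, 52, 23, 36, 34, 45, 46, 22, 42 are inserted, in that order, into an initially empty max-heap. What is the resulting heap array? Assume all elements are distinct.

[53, 46, 52, 36, 42, 34, 45, 23, 22, 28]

Insert 53:
  append 53 at index 0 → [53] (no swap needed)
Insert 28:
  append 28 at index 1 → [53, 28] (no swap needed)
Insert 52:
  append 52 at index 2 → [53, 28, 52] (no swap needed)
Insert 23:
  append 23 at index 3 → [53, 28, 52, 23] (no swap needed)
Insert 36:
  append 36 at index 4 → [53, 28, 52, 23, 36]
  36 > parent 28 at index 1, swap → [53, 36, 52, 23, 28]
Insert 34:
  append 34 at index 5 → [53, 36, 52, 23, 28, 34] (no swap needed)
Insert 45:
  append 45 at index 6 → [53, 36, 52, 23, 28, 34, 45] (no swap needed)
Insert 46:
  append 46 at index 7 → [53, 36, 52, 23, 28, 34, 45, 46]
  46 > parent 23 at index 3, swap → [53, 36, 52, 46, 28, 34, 45, 23]
  46 > parent 36 at index 1, swap → [53, 46, 52, 36, 28, 34, 45, 23]
Insert 22:
  append 22 at index 8 → [53, 46, 52, 36, 28, 34, 45, 23, 22] (no swap needed)
Insert 42:
  append 42 at index 9 → [53, 46, 52, 36, 28, 34, 45, 23, 22, 42]
  42 > parent 28 at index 4, swap → [53, 46, 52, 36, 42, 34, 45, 23, 22, 28]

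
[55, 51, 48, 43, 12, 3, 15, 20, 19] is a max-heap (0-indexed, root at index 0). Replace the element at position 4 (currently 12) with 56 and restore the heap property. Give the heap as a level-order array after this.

set index 4 from 12 to 56 → [55, 51, 48, 43, 56, 3, 15, 20, 19]
56 > parent 51 at index 1, swap → [55, 56, 48, 43, 51, 3, 15, 20, 19]
56 > parent 55 at index 0, swap → [56, 55, 48, 43, 51, 3, 15, 20, 19]

[56, 55, 48, 43, 51, 3, 15, 20, 19]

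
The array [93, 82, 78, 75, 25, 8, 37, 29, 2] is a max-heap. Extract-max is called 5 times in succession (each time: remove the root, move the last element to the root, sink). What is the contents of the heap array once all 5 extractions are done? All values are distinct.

extract-max #1 returns 93:
  remove root 93; move last element 2 to root → [2, 82, 78, 75, 25, 8, 37, 29]
  2 vs larger child 82 at index 1, swap → [82, 2, 78, 75, 25, 8, 37, 29]
  2 vs larger child 75 at index 3, swap → [82, 75, 78, 2, 25, 8, 37, 29]
  2 vs only child 29 at index 7, swap → [82, 75, 78, 29, 25, 8, 37, 2]
extract-max #2 returns 82:
  remove root 82; move last element 2 to root → [2, 75, 78, 29, 25, 8, 37]
  2 vs larger child 78 at index 2, swap → [78, 75, 2, 29, 25, 8, 37]
  2 vs larger child 37 at index 6, swap → [78, 75, 37, 29, 25, 8, 2]
extract-max #3 returns 78:
  remove root 78; move last element 2 to root → [2, 75, 37, 29, 25, 8]
  2 vs larger child 75 at index 1, swap → [75, 2, 37, 29, 25, 8]
  2 vs larger child 29 at index 3, swap → [75, 29, 37, 2, 25, 8]
extract-max #4 returns 75:
  remove root 75; move last element 8 to root → [8, 29, 37, 2, 25]
  8 vs larger child 37 at index 2, swap → [37, 29, 8, 2, 25]
extract-max #5 returns 37:
  remove root 37; move last element 25 to root → [25, 29, 8, 2]
  25 vs larger child 29 at index 1, swap → [29, 25, 8, 2]

[29, 25, 8, 2]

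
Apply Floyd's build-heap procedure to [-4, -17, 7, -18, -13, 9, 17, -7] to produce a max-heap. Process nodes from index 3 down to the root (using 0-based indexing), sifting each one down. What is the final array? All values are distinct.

sift down from index 3:
  -18 vs only child -7 at index 7, swap → [-4, -17, 7, -7, -13, 9, 17, -18]
sift down from index 2:
  7 vs larger child 17 at index 6, swap → [-4, -17, 17, -7, -13, 9, 7, -18]
sift down from index 1:
  -17 vs larger child -7 at index 3, swap → [-4, -7, 17, -17, -13, 9, 7, -18]
sift down from index 0:
  -4 vs larger child 17 at index 2, swap → [17, -7, -4, -17, -13, 9, 7, -18]
  -4 vs larger child 9 at index 5, swap → [17, -7, 9, -17, -13, -4, 7, -18]

[17, -7, 9, -17, -13, -4, 7, -18]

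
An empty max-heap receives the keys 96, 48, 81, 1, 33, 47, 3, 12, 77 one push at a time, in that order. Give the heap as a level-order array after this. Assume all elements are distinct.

Insert 96:
  append 96 at index 0 → [96] (no swap needed)
Insert 48:
  append 48 at index 1 → [96, 48] (no swap needed)
Insert 81:
  append 81 at index 2 → [96, 48, 81] (no swap needed)
Insert 1:
  append 1 at index 3 → [96, 48, 81, 1] (no swap needed)
Insert 33:
  append 33 at index 4 → [96, 48, 81, 1, 33] (no swap needed)
Insert 47:
  append 47 at index 5 → [96, 48, 81, 1, 33, 47] (no swap needed)
Insert 3:
  append 3 at index 6 → [96, 48, 81, 1, 33, 47, 3] (no swap needed)
Insert 12:
  append 12 at index 7 → [96, 48, 81, 1, 33, 47, 3, 12]
  12 > parent 1 at index 3, swap → [96, 48, 81, 12, 33, 47, 3, 1]
Insert 77:
  append 77 at index 8 → [96, 48, 81, 12, 33, 47, 3, 1, 77]
  77 > parent 12 at index 3, swap → [96, 48, 81, 77, 33, 47, 3, 1, 12]
  77 > parent 48 at index 1, swap → [96, 77, 81, 48, 33, 47, 3, 1, 12]

[96, 77, 81, 48, 33, 47, 3, 1, 12]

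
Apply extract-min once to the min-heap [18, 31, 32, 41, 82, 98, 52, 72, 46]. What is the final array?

[31, 41, 32, 46, 82, 98, 52, 72]

remove root 18; move last element 46 to root → [46, 31, 32, 41, 82, 98, 52, 72]
46 vs smaller child 31 at index 1, swap → [31, 46, 32, 41, 82, 98, 52, 72]
46 vs smaller child 41 at index 3, swap → [31, 41, 32, 46, 82, 98, 52, 72]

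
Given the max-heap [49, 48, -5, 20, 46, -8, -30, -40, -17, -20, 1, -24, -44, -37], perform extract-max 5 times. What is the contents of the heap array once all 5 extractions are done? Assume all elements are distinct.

[-5, -17, -8, -37, -20, -24, -30, -40, -44]

extract-max #1 returns 49:
  remove root 49; move last element -37 to root → [-37, 48, -5, 20, 46, -8, -30, -40, -17, -20, 1, -24, -44]
  -37 vs larger child 48 at index 1, swap → [48, -37, -5, 20, 46, -8, -30, -40, -17, -20, 1, -24, -44]
  -37 vs larger child 46 at index 4, swap → [48, 46, -5, 20, -37, -8, -30, -40, -17, -20, 1, -24, -44]
  -37 vs larger child 1 at index 10, swap → [48, 46, -5, 20, 1, -8, -30, -40, -17, -20, -37, -24, -44]
extract-max #2 returns 48:
  remove root 48; move last element -44 to root → [-44, 46, -5, 20, 1, -8, -30, -40, -17, -20, -37, -24]
  -44 vs larger child 46 at index 1, swap → [46, -44, -5, 20, 1, -8, -30, -40, -17, -20, -37, -24]
  -44 vs larger child 20 at index 3, swap → [46, 20, -5, -44, 1, -8, -30, -40, -17, -20, -37, -24]
  -44 vs larger child -17 at index 8, swap → [46, 20, -5, -17, 1, -8, -30, -40, -44, -20, -37, -24]
extract-max #3 returns 46:
  remove root 46; move last element -24 to root → [-24, 20, -5, -17, 1, -8, -30, -40, -44, -20, -37]
  -24 vs larger child 20 at index 1, swap → [20, -24, -5, -17, 1, -8, -30, -40, -44, -20, -37]
  -24 vs larger child 1 at index 4, swap → [20, 1, -5, -17, -24, -8, -30, -40, -44, -20, -37]
  -24 vs larger child -20 at index 9, swap → [20, 1, -5, -17, -20, -8, -30, -40, -44, -24, -37]
extract-max #4 returns 20:
  remove root 20; move last element -37 to root → [-37, 1, -5, -17, -20, -8, -30, -40, -44, -24]
  -37 vs larger child 1 at index 1, swap → [1, -37, -5, -17, -20, -8, -30, -40, -44, -24]
  -37 vs larger child -17 at index 3, swap → [1, -17, -5, -37, -20, -8, -30, -40, -44, -24]
extract-max #5 returns 1:
  remove root 1; move last element -24 to root → [-24, -17, -5, -37, -20, -8, -30, -40, -44]
  -24 vs larger child -5 at index 2, swap → [-5, -17, -24, -37, -20, -8, -30, -40, -44]
  -24 vs larger child -8 at index 5, swap → [-5, -17, -8, -37, -20, -24, -30, -40, -44]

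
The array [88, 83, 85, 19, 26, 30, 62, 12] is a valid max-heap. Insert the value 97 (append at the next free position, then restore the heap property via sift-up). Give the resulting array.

append 97 at index 8 → [88, 83, 85, 19, 26, 30, 62, 12, 97]
97 > parent 19 at index 3, swap → [88, 83, 85, 97, 26, 30, 62, 12, 19]
97 > parent 83 at index 1, swap → [88, 97, 85, 83, 26, 30, 62, 12, 19]
97 > parent 88 at index 0, swap → [97, 88, 85, 83, 26, 30, 62, 12, 19]

[97, 88, 85, 83, 26, 30, 62, 12, 19]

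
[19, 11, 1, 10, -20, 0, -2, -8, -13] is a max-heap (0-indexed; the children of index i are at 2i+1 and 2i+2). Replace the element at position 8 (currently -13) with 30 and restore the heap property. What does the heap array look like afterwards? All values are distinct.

set index 8 from -13 to 30 → [19, 11, 1, 10, -20, 0, -2, -8, 30]
30 > parent 10 at index 3, swap → [19, 11, 1, 30, -20, 0, -2, -8, 10]
30 > parent 11 at index 1, swap → [19, 30, 1, 11, -20, 0, -2, -8, 10]
30 > parent 19 at index 0, swap → [30, 19, 1, 11, -20, 0, -2, -8, 10]

[30, 19, 1, 11, -20, 0, -2, -8, 10]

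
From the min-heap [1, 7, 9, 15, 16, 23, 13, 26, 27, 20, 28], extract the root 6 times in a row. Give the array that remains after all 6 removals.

extract-min #1 returns 1:
  remove root 1; move last element 28 to root → [28, 7, 9, 15, 16, 23, 13, 26, 27, 20]
  28 vs smaller child 7 at index 1, swap → [7, 28, 9, 15, 16, 23, 13, 26, 27, 20]
  28 vs smaller child 15 at index 3, swap → [7, 15, 9, 28, 16, 23, 13, 26, 27, 20]
  28 vs smaller child 26 at index 7, swap → [7, 15, 9, 26, 16, 23, 13, 28, 27, 20]
extract-min #2 returns 7:
  remove root 7; move last element 20 to root → [20, 15, 9, 26, 16, 23, 13, 28, 27]
  20 vs smaller child 9 at index 2, swap → [9, 15, 20, 26, 16, 23, 13, 28, 27]
  20 vs smaller child 13 at index 6, swap → [9, 15, 13, 26, 16, 23, 20, 28, 27]
extract-min #3 returns 9:
  remove root 9; move last element 27 to root → [27, 15, 13, 26, 16, 23, 20, 28]
  27 vs smaller child 13 at index 2, swap → [13, 15, 27, 26, 16, 23, 20, 28]
  27 vs smaller child 20 at index 6, swap → [13, 15, 20, 26, 16, 23, 27, 28]
extract-min #4 returns 13:
  remove root 13; move last element 28 to root → [28, 15, 20, 26, 16, 23, 27]
  28 vs smaller child 15 at index 1, swap → [15, 28, 20, 26, 16, 23, 27]
  28 vs smaller child 16 at index 4, swap → [15, 16, 20, 26, 28, 23, 27]
extract-min #5 returns 15:
  remove root 15; move last element 27 to root → [27, 16, 20, 26, 28, 23]
  27 vs smaller child 16 at index 1, swap → [16, 27, 20, 26, 28, 23]
  27 vs smaller child 26 at index 3, swap → [16, 26, 20, 27, 28, 23]
extract-min #6 returns 16:
  remove root 16; move last element 23 to root → [23, 26, 20, 27, 28]
  23 vs smaller child 20 at index 2, swap → [20, 26, 23, 27, 28]

[20, 26, 23, 27, 28]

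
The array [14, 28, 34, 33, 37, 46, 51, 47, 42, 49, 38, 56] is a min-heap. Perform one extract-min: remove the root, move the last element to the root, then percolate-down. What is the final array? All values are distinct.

[28, 33, 34, 42, 37, 46, 51, 47, 56, 49, 38]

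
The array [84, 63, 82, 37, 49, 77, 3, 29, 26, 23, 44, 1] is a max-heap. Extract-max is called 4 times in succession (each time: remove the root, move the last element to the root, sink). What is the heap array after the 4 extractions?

[49, 37, 44, 29, 23, 1, 3, 26]

extract-max #1 returns 84:
  remove root 84; move last element 1 to root → [1, 63, 82, 37, 49, 77, 3, 29, 26, 23, 44]
  1 vs larger child 82 at index 2, swap → [82, 63, 1, 37, 49, 77, 3, 29, 26, 23, 44]
  1 vs larger child 77 at index 5, swap → [82, 63, 77, 37, 49, 1, 3, 29, 26, 23, 44]
extract-max #2 returns 82:
  remove root 82; move last element 44 to root → [44, 63, 77, 37, 49, 1, 3, 29, 26, 23]
  44 vs larger child 77 at index 2, swap → [77, 63, 44, 37, 49, 1, 3, 29, 26, 23]
extract-max #3 returns 77:
  remove root 77; move last element 23 to root → [23, 63, 44, 37, 49, 1, 3, 29, 26]
  23 vs larger child 63 at index 1, swap → [63, 23, 44, 37, 49, 1, 3, 29, 26]
  23 vs larger child 49 at index 4, swap → [63, 49, 44, 37, 23, 1, 3, 29, 26]
extract-max #4 returns 63:
  remove root 63; move last element 26 to root → [26, 49, 44, 37, 23, 1, 3, 29]
  26 vs larger child 49 at index 1, swap → [49, 26, 44, 37, 23, 1, 3, 29]
  26 vs larger child 37 at index 3, swap → [49, 37, 44, 26, 23, 1, 3, 29]
  26 vs only child 29 at index 7, swap → [49, 37, 44, 29, 23, 1, 3, 26]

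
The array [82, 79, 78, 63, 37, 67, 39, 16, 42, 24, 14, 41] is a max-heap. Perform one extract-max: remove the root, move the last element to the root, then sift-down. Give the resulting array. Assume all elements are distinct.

remove root 82; move last element 41 to root → [41, 79, 78, 63, 37, 67, 39, 16, 42, 24, 14]
41 vs larger child 79 at index 1, swap → [79, 41, 78, 63, 37, 67, 39, 16, 42, 24, 14]
41 vs larger child 63 at index 3, swap → [79, 63, 78, 41, 37, 67, 39, 16, 42, 24, 14]
41 vs larger child 42 at index 8, swap → [79, 63, 78, 42, 37, 67, 39, 16, 41, 24, 14]

[79, 63, 78, 42, 37, 67, 39, 16, 41, 24, 14]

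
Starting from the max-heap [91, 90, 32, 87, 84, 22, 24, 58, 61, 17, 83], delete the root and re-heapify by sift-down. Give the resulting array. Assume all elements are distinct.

[90, 87, 32, 83, 84, 22, 24, 58, 61, 17]

remove root 91; move last element 83 to root → [83, 90, 32, 87, 84, 22, 24, 58, 61, 17]
83 vs larger child 90 at index 1, swap → [90, 83, 32, 87, 84, 22, 24, 58, 61, 17]
83 vs larger child 87 at index 3, swap → [90, 87, 32, 83, 84, 22, 24, 58, 61, 17]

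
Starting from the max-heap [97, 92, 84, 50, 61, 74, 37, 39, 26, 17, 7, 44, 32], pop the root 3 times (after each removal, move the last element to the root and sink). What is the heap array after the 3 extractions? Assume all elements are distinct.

[74, 61, 44, 50, 32, 7, 37, 39, 26, 17]

extract-max #1 returns 97:
  remove root 97; move last element 32 to root → [32, 92, 84, 50, 61, 74, 37, 39, 26, 17, 7, 44]
  32 vs larger child 92 at index 1, swap → [92, 32, 84, 50, 61, 74, 37, 39, 26, 17, 7, 44]
  32 vs larger child 61 at index 4, swap → [92, 61, 84, 50, 32, 74, 37, 39, 26, 17, 7, 44]
extract-max #2 returns 92:
  remove root 92; move last element 44 to root → [44, 61, 84, 50, 32, 74, 37, 39, 26, 17, 7]
  44 vs larger child 84 at index 2, swap → [84, 61, 44, 50, 32, 74, 37, 39, 26, 17, 7]
  44 vs larger child 74 at index 5, swap → [84, 61, 74, 50, 32, 44, 37, 39, 26, 17, 7]
extract-max #3 returns 84:
  remove root 84; move last element 7 to root → [7, 61, 74, 50, 32, 44, 37, 39, 26, 17]
  7 vs larger child 74 at index 2, swap → [74, 61, 7, 50, 32, 44, 37, 39, 26, 17]
  7 vs larger child 44 at index 5, swap → [74, 61, 44, 50, 32, 7, 37, 39, 26, 17]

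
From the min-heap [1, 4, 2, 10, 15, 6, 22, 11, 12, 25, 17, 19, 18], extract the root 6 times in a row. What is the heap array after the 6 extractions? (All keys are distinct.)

[12, 15, 17, 19, 25, 18, 22]

extract-min #1 returns 1:
  remove root 1; move last element 18 to root → [18, 4, 2, 10, 15, 6, 22, 11, 12, 25, 17, 19]
  18 vs smaller child 2 at index 2, swap → [2, 4, 18, 10, 15, 6, 22, 11, 12, 25, 17, 19]
  18 vs smaller child 6 at index 5, swap → [2, 4, 6, 10, 15, 18, 22, 11, 12, 25, 17, 19]
extract-min #2 returns 2:
  remove root 2; move last element 19 to root → [19, 4, 6, 10, 15, 18, 22, 11, 12, 25, 17]
  19 vs smaller child 4 at index 1, swap → [4, 19, 6, 10, 15, 18, 22, 11, 12, 25, 17]
  19 vs smaller child 10 at index 3, swap → [4, 10, 6, 19, 15, 18, 22, 11, 12, 25, 17]
  19 vs smaller child 11 at index 7, swap → [4, 10, 6, 11, 15, 18, 22, 19, 12, 25, 17]
extract-min #3 returns 4:
  remove root 4; move last element 17 to root → [17, 10, 6, 11, 15, 18, 22, 19, 12, 25]
  17 vs smaller child 6 at index 2, swap → [6, 10, 17, 11, 15, 18, 22, 19, 12, 25]
extract-min #4 returns 6:
  remove root 6; move last element 25 to root → [25, 10, 17, 11, 15, 18, 22, 19, 12]
  25 vs smaller child 10 at index 1, swap → [10, 25, 17, 11, 15, 18, 22, 19, 12]
  25 vs smaller child 11 at index 3, swap → [10, 11, 17, 25, 15, 18, 22, 19, 12]
  25 vs smaller child 12 at index 8, swap → [10, 11, 17, 12, 15, 18, 22, 19, 25]
extract-min #5 returns 10:
  remove root 10; move last element 25 to root → [25, 11, 17, 12, 15, 18, 22, 19]
  25 vs smaller child 11 at index 1, swap → [11, 25, 17, 12, 15, 18, 22, 19]
  25 vs smaller child 12 at index 3, swap → [11, 12, 17, 25, 15, 18, 22, 19]
  25 vs only child 19 at index 7, swap → [11, 12, 17, 19, 15, 18, 22, 25]
extract-min #6 returns 11:
  remove root 11; move last element 25 to root → [25, 12, 17, 19, 15, 18, 22]
  25 vs smaller child 12 at index 1, swap → [12, 25, 17, 19, 15, 18, 22]
  25 vs smaller child 15 at index 4, swap → [12, 15, 17, 19, 25, 18, 22]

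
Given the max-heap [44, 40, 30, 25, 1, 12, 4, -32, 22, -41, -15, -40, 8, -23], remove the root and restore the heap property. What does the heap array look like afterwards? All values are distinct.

[40, 25, 30, 22, 1, 12, 4, -32, -23, -41, -15, -40, 8]

remove root 44; move last element -23 to root → [-23, 40, 30, 25, 1, 12, 4, -32, 22, -41, -15, -40, 8]
-23 vs larger child 40 at index 1, swap → [40, -23, 30, 25, 1, 12, 4, -32, 22, -41, -15, -40, 8]
-23 vs larger child 25 at index 3, swap → [40, 25, 30, -23, 1, 12, 4, -32, 22, -41, -15, -40, 8]
-23 vs larger child 22 at index 8, swap → [40, 25, 30, 22, 1, 12, 4, -32, -23, -41, -15, -40, 8]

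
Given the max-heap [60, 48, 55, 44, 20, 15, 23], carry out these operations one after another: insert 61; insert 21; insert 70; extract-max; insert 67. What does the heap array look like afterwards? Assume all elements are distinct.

[67, 61, 55, 48, 60, 15, 23, 44, 21, 20]

insert 61:
  append 61 at index 7 → [60, 48, 55, 44, 20, 15, 23, 61]
  61 > parent 44 at index 3, swap → [60, 48, 55, 61, 20, 15, 23, 44]
  61 > parent 48 at index 1, swap → [60, 61, 55, 48, 20, 15, 23, 44]
  61 > parent 60 at index 0, swap → [61, 60, 55, 48, 20, 15, 23, 44]
insert 21:
  append 21 at index 8 → [61, 60, 55, 48, 20, 15, 23, 44, 21] (no swap needed)
insert 70:
  append 70 at index 9 → [61, 60, 55, 48, 20, 15, 23, 44, 21, 70]
  70 > parent 20 at index 4, swap → [61, 60, 55, 48, 70, 15, 23, 44, 21, 20]
  70 > parent 60 at index 1, swap → [61, 70, 55, 48, 60, 15, 23, 44, 21, 20]
  70 > parent 61 at index 0, swap → [70, 61, 55, 48, 60, 15, 23, 44, 21, 20]
extract-max → returns 70:
  remove root 70; move last element 20 to root → [20, 61, 55, 48, 60, 15, 23, 44, 21]
  20 vs larger child 61 at index 1, swap → [61, 20, 55, 48, 60, 15, 23, 44, 21]
  20 vs larger child 60 at index 4, swap → [61, 60, 55, 48, 20, 15, 23, 44, 21]
insert 67:
  append 67 at index 9 → [61, 60, 55, 48, 20, 15, 23, 44, 21, 67]
  67 > parent 20 at index 4, swap → [61, 60, 55, 48, 67, 15, 23, 44, 21, 20]
  67 > parent 60 at index 1, swap → [61, 67, 55, 48, 60, 15, 23, 44, 21, 20]
  67 > parent 61 at index 0, swap → [67, 61, 55, 48, 60, 15, 23, 44, 21, 20]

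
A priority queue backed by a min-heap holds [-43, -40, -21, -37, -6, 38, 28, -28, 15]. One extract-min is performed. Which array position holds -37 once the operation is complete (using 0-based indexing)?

1

remove root -43; move last element 15 to root → [15, -40, -21, -37, -6, 38, 28, -28]
15 vs smaller child -40 at index 1, swap → [-40, 15, -21, -37, -6, 38, 28, -28]
15 vs smaller child -37 at index 3, swap → [-40, -37, -21, 15, -6, 38, 28, -28]
15 vs only child -28 at index 7, swap → [-40, -37, -21, -28, -6, 38, 28, 15]
resulting array: [-40, -37, -21, -28, -6, 38, 28, 15]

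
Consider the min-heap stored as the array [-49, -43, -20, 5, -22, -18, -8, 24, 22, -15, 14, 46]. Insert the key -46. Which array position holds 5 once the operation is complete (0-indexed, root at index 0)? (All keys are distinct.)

3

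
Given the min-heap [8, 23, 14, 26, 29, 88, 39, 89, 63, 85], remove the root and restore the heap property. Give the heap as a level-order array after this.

[14, 23, 39, 26, 29, 88, 85, 89, 63]

remove root 8; move last element 85 to root → [85, 23, 14, 26, 29, 88, 39, 89, 63]
85 vs smaller child 14 at index 2, swap → [14, 23, 85, 26, 29, 88, 39, 89, 63]
85 vs smaller child 39 at index 6, swap → [14, 23, 39, 26, 29, 88, 85, 89, 63]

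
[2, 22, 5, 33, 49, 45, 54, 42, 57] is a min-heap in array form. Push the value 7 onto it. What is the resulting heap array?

[2, 7, 5, 33, 22, 45, 54, 42, 57, 49]

append 7 at index 9 → [2, 22, 5, 33, 49, 45, 54, 42, 57, 7]
7 < parent 49 at index 4, swap → [2, 22, 5, 33, 7, 45, 54, 42, 57, 49]
7 < parent 22 at index 1, swap → [2, 7, 5, 33, 22, 45, 54, 42, 57, 49]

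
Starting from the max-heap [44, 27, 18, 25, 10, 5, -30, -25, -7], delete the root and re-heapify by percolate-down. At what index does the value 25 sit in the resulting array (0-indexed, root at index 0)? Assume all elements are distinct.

remove root 44; move last element -7 to root → [-7, 27, 18, 25, 10, 5, -30, -25]
-7 vs larger child 27 at index 1, swap → [27, -7, 18, 25, 10, 5, -30, -25]
-7 vs larger child 25 at index 3, swap → [27, 25, 18, -7, 10, 5, -30, -25]
resulting array: [27, 25, 18, -7, 10, 5, -30, -25]

1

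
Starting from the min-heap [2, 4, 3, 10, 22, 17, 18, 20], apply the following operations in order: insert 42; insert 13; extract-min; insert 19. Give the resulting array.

[3, 4, 17, 10, 13, 22, 18, 20, 42, 19]

insert 42:
  append 42 at index 8 → [2, 4, 3, 10, 22, 17, 18, 20, 42] (no swap needed)
insert 13:
  append 13 at index 9 → [2, 4, 3, 10, 22, 17, 18, 20, 42, 13]
  13 < parent 22 at index 4, swap → [2, 4, 3, 10, 13, 17, 18, 20, 42, 22]
extract-min → returns 2:
  remove root 2; move last element 22 to root → [22, 4, 3, 10, 13, 17, 18, 20, 42]
  22 vs smaller child 3 at index 2, swap → [3, 4, 22, 10, 13, 17, 18, 20, 42]
  22 vs smaller child 17 at index 5, swap → [3, 4, 17, 10, 13, 22, 18, 20, 42]
insert 19:
  append 19 at index 9 → [3, 4, 17, 10, 13, 22, 18, 20, 42, 19] (no swap needed)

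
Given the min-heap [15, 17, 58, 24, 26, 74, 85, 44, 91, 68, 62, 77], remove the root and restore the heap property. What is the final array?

[17, 24, 58, 44, 26, 74, 85, 77, 91, 68, 62]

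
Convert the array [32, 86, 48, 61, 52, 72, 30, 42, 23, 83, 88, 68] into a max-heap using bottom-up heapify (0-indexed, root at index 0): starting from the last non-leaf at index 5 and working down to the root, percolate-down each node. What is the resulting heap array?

[88, 86, 72, 61, 83, 68, 30, 42, 23, 32, 52, 48]

sift down from index 5: already satisfies heap property
sift down from index 4:
  52 vs larger child 88 at index 10, swap → [32, 86, 48, 61, 88, 72, 30, 42, 23, 83, 52, 68]
sift down from index 3: already satisfies heap property
sift down from index 2:
  48 vs larger child 72 at index 5, swap → [32, 86, 72, 61, 88, 48, 30, 42, 23, 83, 52, 68]
  48 vs only child 68 at index 11, swap → [32, 86, 72, 61, 88, 68, 30, 42, 23, 83, 52, 48]
sift down from index 1:
  86 vs larger child 88 at index 4, swap → [32, 88, 72, 61, 86, 68, 30, 42, 23, 83, 52, 48]
sift down from index 0:
  32 vs larger child 88 at index 1, swap → [88, 32, 72, 61, 86, 68, 30, 42, 23, 83, 52, 48]
  32 vs larger child 86 at index 4, swap → [88, 86, 72, 61, 32, 68, 30, 42, 23, 83, 52, 48]
  32 vs larger child 83 at index 9, swap → [88, 86, 72, 61, 83, 68, 30, 42, 23, 32, 52, 48]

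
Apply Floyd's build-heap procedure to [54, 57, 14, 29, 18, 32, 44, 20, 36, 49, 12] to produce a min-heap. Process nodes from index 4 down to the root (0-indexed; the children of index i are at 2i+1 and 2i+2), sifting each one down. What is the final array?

[12, 18, 14, 20, 49, 32, 44, 29, 36, 54, 57]

sift down from index 4:
  18 vs smaller child 12 at index 10, swap → [54, 57, 14, 29, 12, 32, 44, 20, 36, 49, 18]
sift down from index 3:
  29 vs smaller child 20 at index 7, swap → [54, 57, 14, 20, 12, 32, 44, 29, 36, 49, 18]
sift down from index 2: already satisfies heap property
sift down from index 1:
  57 vs smaller child 12 at index 4, swap → [54, 12, 14, 20, 57, 32, 44, 29, 36, 49, 18]
  57 vs smaller child 18 at index 10, swap → [54, 12, 14, 20, 18, 32, 44, 29, 36, 49, 57]
sift down from index 0:
  54 vs smaller child 12 at index 1, swap → [12, 54, 14, 20, 18, 32, 44, 29, 36, 49, 57]
  54 vs smaller child 18 at index 4, swap → [12, 18, 14, 20, 54, 32, 44, 29, 36, 49, 57]
  54 vs smaller child 49 at index 9, swap → [12, 18, 14, 20, 49, 32, 44, 29, 36, 54, 57]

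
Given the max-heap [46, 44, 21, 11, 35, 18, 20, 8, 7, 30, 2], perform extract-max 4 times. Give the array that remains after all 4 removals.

extract-max #1 returns 46:
  remove root 46; move last element 2 to root → [2, 44, 21, 11, 35, 18, 20, 8, 7, 30]
  2 vs larger child 44 at index 1, swap → [44, 2, 21, 11, 35, 18, 20, 8, 7, 30]
  2 vs larger child 35 at index 4, swap → [44, 35, 21, 11, 2, 18, 20, 8, 7, 30]
  2 vs only child 30 at index 9, swap → [44, 35, 21, 11, 30, 18, 20, 8, 7, 2]
extract-max #2 returns 44:
  remove root 44; move last element 2 to root → [2, 35, 21, 11, 30, 18, 20, 8, 7]
  2 vs larger child 35 at index 1, swap → [35, 2, 21, 11, 30, 18, 20, 8, 7]
  2 vs larger child 30 at index 4, swap → [35, 30, 21, 11, 2, 18, 20, 8, 7]
extract-max #3 returns 35:
  remove root 35; move last element 7 to root → [7, 30, 21, 11, 2, 18, 20, 8]
  7 vs larger child 30 at index 1, swap → [30, 7, 21, 11, 2, 18, 20, 8]
  7 vs larger child 11 at index 3, swap → [30, 11, 21, 7, 2, 18, 20, 8]
  7 vs only child 8 at index 7, swap → [30, 11, 21, 8, 2, 18, 20, 7]
extract-max #4 returns 30:
  remove root 30; move last element 7 to root → [7, 11, 21, 8, 2, 18, 20]
  7 vs larger child 21 at index 2, swap → [21, 11, 7, 8, 2, 18, 20]
  7 vs larger child 20 at index 6, swap → [21, 11, 20, 8, 2, 18, 7]

[21, 11, 20, 8, 2, 18, 7]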